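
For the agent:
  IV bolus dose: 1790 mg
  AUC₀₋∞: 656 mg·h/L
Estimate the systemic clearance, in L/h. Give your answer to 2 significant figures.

CL = Dose / AUC = 1790 / 656 = 2.729 L/h

2.7 L/h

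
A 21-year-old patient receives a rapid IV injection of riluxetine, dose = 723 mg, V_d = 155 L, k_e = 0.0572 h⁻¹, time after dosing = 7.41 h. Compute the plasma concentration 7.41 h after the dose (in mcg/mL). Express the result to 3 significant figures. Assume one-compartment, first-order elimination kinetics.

3.05 mcg/mL

C₀ = Dose / Vd = 723.0 / 155 = 4.665 mg/L
C = C₀ · e^(−k·t) = 4.665 × e^(−0.05720 × 7.41)
  = 4.665 × 0.6545 = 3.053 mg/L
(3.053 mg/L = 3.053 mcg/mL)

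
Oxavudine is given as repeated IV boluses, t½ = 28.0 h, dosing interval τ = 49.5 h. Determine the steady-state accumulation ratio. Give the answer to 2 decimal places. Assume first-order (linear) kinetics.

k = ln2 / t½ = 0.693147 / 28.0 = 0.02476 h⁻¹
e^(−kτ) = e^(−0.02476 × 49.5) = 0.2936
Accumulation ratio R = 1 / (1 − e^(−kτ)) = 1 / (1 − 0.2936) = 1.416

1.42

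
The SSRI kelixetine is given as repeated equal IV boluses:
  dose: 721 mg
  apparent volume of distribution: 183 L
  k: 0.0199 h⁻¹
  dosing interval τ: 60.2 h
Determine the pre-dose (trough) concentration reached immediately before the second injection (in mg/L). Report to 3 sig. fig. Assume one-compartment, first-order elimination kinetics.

1.19 mg/L

C₀ per dose = Dose / Vd = 721 / 183 = 3.940 mg/L
Fraction remaining after one interval: r = e^(−kτ) = e^(−0.01990 × 60.2) = 0.3018
Before dose 2, 1 dose has been given (aged 1τ).
C_trough = C₀ × r = 3.940 × 0.3018 = 1.189 mg/L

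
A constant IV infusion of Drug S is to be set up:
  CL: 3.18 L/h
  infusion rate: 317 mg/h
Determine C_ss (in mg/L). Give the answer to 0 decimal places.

At steady state Css = R₀ / CL = 317 / 3.180 = 99.69 mg/L

100 mg/L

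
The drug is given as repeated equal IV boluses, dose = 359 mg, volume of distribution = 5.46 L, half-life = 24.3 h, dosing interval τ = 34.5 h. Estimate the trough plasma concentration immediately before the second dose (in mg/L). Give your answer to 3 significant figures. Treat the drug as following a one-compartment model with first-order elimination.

C₀ per dose = Dose / Vd = 359 / 5.46 = 65.75 mg/L
k = ln2 / t½ = 0.693147 / 24.3 = 0.02852 h⁻¹
Fraction remaining after one interval: r = e^(−kτ) = e^(−0.02852 × 34.5) = 0.3738
Before dose 2, 1 dose has been given (aged 1τ).
C_trough = C₀ × r = 65.75 × 0.3738 = 24.58 mg/L

24.6 mg/L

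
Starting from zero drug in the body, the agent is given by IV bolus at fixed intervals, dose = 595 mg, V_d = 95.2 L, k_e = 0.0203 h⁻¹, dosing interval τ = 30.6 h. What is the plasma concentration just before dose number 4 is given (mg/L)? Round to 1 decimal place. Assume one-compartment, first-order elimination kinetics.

6.1 mg/L

C₀ per dose = Dose / Vd = 595 / 95.2 = 6.250 mg/L
Fraction remaining after one interval: r = e^(−kτ) = e^(−0.02030 × 30.6) = 0.5373
Before dose 4, 3 doses have been given (aged 1τ, 2τ, 3τ).
C_trough = C₀ × (r + r² + … + r^3) = C₀ × r(1−r^3)/(1−r)
        = 6.250 × 0.5373 × (1 − 0.1551) / (1 − 0.5373) = 6.132 mg/L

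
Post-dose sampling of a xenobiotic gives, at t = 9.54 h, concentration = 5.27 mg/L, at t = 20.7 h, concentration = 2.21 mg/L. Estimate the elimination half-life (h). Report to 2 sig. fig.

k = ln(C₁/C₂) / (t₂ − t₁) = ln(5.27/2.21) / (20.7 − 9.54)
  = 0.8690 / 11.16 = 0.07787 h⁻¹
t½ = ln2 / k = 0.693147 / 0.07787 = 8.901 h

8.9 h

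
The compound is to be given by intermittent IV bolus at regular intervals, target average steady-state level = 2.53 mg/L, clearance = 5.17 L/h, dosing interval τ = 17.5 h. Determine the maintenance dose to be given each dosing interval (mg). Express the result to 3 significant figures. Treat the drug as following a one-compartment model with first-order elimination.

229 mg

At steady state, Dose/τ = Css × CL.
Dose = Css × CL × τ = 2.53 × 5.170 × 17.5 = 228.9 mg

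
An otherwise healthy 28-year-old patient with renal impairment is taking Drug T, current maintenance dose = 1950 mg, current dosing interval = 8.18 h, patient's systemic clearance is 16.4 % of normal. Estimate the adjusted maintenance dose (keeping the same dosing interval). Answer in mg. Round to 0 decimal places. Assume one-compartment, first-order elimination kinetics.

To keep the same average steady-state level, dosing rate must scale with clearance.
CL ratio = 16.4 / 100 = 0.1640
New dose (same interval) = 1950 × 0.1640 = 319.8 mg

320 mg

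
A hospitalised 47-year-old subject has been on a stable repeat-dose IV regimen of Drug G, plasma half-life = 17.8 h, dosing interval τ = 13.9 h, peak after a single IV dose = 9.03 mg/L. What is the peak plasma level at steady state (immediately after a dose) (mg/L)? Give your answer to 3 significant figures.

k = ln2 / t½ = 0.693147 / 17.8 = 0.03894 h⁻¹
e^(−kτ) = e^(−0.03894 × 13.9) = 0.5820
Accumulation ratio R = 1 / (1 − e^(−kτ)) = 1 / (1 − 0.5820) = 2.392
Steady-state peak = C₀ × R = 9.03 × 2.392 = 21.60 mg/L

21.6 mg/L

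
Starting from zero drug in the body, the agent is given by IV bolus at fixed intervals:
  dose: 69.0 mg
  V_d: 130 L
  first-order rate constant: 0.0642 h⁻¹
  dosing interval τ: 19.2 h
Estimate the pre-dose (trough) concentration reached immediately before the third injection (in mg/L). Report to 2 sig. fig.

C₀ per dose = Dose / Vd = 69.0 / 130 = 0.5308 mg/L
Fraction remaining after one interval: r = e^(−kτ) = e^(−0.06420 × 19.2) = 0.2915
Before dose 3, 2 doses have been given (aged 1τ, 2τ).
C_trough = C₀ × (r + r²) = 0.5308 × (0.2915 + 0.08497) = 0.1998 mg/L

0.20 mg/L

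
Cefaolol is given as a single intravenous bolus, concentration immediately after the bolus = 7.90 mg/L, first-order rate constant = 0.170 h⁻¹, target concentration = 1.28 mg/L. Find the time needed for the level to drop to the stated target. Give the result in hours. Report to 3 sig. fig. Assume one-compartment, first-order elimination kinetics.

10.7 h

t = ln(C₀ / C) / k = ln(7.900 / 1.28) / 0.1700
  = ln(6.172) / 0.1700 = 1.820 / 0.1700 = 10.71 h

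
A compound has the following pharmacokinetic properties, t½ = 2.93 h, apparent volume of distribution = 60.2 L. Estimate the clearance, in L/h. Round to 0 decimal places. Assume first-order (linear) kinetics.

k = ln2 / t½ = 0.693147 / 2.93 = 0.2366 h⁻¹
CL = k × Vd = 0.2366 × 60.2 = 14.24 L/h

14 L/h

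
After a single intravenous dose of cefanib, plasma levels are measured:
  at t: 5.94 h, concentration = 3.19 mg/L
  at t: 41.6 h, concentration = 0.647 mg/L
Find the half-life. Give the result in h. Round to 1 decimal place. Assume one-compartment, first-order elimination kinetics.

15.5 h

k = ln(C₁/C₂) / (t₂ − t₁) = ln(3.19/0.647) / (41.6 − 5.94)
  = 1.595 / 35.66 = 0.04473 h⁻¹
t½ = ln2 / k = 0.693147 / 0.04473 = 15.50 h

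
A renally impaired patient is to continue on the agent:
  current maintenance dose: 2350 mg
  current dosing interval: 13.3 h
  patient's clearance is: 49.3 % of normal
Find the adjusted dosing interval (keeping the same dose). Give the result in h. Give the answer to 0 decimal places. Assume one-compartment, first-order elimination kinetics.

To keep the same average steady-state level, dosing rate must scale with clearance.
CL ratio = 49.3 / 100 = 0.4930
New interval (same dose) = 13.3 / 0.4930 = 26.98 h

27 h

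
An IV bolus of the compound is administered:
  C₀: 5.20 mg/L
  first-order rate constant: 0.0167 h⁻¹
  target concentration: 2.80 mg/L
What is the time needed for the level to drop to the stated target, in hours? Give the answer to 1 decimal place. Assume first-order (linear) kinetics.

37.1 h

t = ln(C₀ / C) / k = ln(5.200 / 2.80) / 0.01670
  = ln(1.857) / 0.01670 = 0.6190 / 0.01670 = 37.07 h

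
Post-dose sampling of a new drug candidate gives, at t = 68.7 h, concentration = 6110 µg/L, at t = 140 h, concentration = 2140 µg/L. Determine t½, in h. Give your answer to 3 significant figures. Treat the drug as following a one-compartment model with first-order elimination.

k = ln(C₁/C₂) / (t₂ − t₁) = ln(6110/2140) / (140 − 68.7)
  = 1.049 / 71.30 = 0.01471 h⁻¹
t½ = ln2 / k = 0.693147 / 0.01471 = 47.12 h

47.1 h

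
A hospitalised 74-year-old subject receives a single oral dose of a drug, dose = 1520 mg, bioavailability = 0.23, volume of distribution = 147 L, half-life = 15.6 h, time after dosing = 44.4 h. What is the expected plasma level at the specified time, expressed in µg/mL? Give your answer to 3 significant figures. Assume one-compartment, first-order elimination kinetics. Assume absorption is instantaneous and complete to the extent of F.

Amount reaching circulation = F × Dose = 0.23 × 1520 = 349.6 mg
C₀ = F·Dose / Vd = 349.6 / 147 = 2.378 mg/L
k = ln2 / t½ = 0.693147 / 15.6 = 0.04443 h⁻¹
C = C₀ · e^(−k·t) = 2.378 × e^(−0.04443 × 44.4)
  = 2.378 × 0.1391 = 0.3308 mg/L
(0.3308 mg/L = 0.3308 µg/mL)

0.331 µg/mL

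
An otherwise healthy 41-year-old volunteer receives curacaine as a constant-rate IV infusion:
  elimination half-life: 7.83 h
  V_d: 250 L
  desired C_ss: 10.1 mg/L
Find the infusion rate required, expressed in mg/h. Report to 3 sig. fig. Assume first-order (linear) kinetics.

224 mg/h

k = ln2 / t½ = 0.693147 / 7.83 = 0.08852 h⁻¹
CL = k × Vd = 0.08852 × 250 = 22.13 L/h
At steady state, infusion rate R₀ = Css × CL = 10.1 × 22.13 = 223.5 mg/h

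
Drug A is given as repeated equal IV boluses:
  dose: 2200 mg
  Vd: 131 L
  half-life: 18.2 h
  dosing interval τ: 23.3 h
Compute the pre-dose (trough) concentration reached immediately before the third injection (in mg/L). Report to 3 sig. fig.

C₀ per dose = Dose / Vd = 2200 / 131 = 16.79 mg/L
k = ln2 / t½ = 0.693147 / 18.2 = 0.03809 h⁻¹
Fraction remaining after one interval: r = e^(−kτ) = e^(−0.03809 × 23.3) = 0.4117
Before dose 3, 2 doses have been given (aged 1τ, 2τ).
C_trough = C₀ × (r + r²) = 16.79 × (0.4117 + 0.1695) = 9.758 mg/L

9.76 mg/L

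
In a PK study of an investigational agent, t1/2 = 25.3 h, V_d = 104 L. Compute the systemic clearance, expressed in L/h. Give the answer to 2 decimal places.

2.85 L/h

k = ln2 / t½ = 0.693147 / 25.3 = 0.02740 h⁻¹
CL = k × Vd = 0.02740 × 104 = 2.850 L/h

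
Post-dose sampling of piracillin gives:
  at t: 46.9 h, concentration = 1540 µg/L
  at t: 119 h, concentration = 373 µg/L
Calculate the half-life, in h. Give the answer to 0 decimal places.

35 h

k = ln(C₁/C₂) / (t₂ − t₁) = ln(1540/373) / (119 − 46.9)
  = 1.418 / 72.10 = 0.01967 h⁻¹
t½ = ln2 / k = 0.693147 / 0.01967 = 35.24 h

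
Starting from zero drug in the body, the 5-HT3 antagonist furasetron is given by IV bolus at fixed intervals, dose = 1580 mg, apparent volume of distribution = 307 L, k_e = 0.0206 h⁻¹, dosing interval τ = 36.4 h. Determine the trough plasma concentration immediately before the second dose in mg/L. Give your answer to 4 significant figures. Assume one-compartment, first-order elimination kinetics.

2.431 mg/L

C₀ per dose = Dose / Vd = 1580 / 307 = 5.147 mg/L
Fraction remaining after one interval: r = e^(−kτ) = e^(−0.02060 × 36.4) = 0.4724
Before dose 2, 1 dose has been given (aged 1τ).
C_trough = C₀ × r = 5.147 × 0.4724 = 2.431 mg/L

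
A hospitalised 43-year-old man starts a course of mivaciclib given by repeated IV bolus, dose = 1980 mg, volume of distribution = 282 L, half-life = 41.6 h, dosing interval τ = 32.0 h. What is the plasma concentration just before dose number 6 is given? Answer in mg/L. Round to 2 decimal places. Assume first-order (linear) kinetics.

9.28 mg/L

C₀ per dose = Dose / Vd = 1980 / 282 = 7.021 mg/L
k = ln2 / t½ = 0.693147 / 41.6 = 0.01666 h⁻¹
Fraction remaining after one interval: r = e^(−kτ) = e^(−0.01666 × 32.0) = 0.5868
Before dose 6, 5 doses have been given (aged 1τ, 2τ, 3τ, 4τ, 5τ).
C_trough = C₀ × (r + r² + … + r^5) = C₀ × r(1−r^5)/(1−r)
        = 7.021 × 0.5868 × (1 − 0.06957) / (1 − 0.5868) = 9.277 mg/L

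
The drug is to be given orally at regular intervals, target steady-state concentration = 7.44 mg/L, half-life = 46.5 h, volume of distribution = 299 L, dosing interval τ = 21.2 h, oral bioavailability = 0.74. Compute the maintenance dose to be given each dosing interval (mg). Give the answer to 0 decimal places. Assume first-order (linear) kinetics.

k = ln2 / t½ = 0.693147 / 46.5 = 0.01491 h⁻¹
CL = k × Vd = 0.01491 × 299 = 4.458 L/h
At steady state, F × (Dose/τ) = Css × CL.
Dose = Css × CL × τ / F = 7.44 × 4.458 × 21.2 / 0.74 = 950.2 mg

950 mg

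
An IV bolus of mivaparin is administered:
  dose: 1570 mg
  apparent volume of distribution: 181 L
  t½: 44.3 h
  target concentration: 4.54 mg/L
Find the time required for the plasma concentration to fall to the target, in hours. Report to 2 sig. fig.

C₀ = Dose / Vd = 1570 / 181 = 8.674 mg/L
k = ln2 / t½ = 0.693147 / 44.3 = 0.01565 h⁻¹
t = ln(C₀ / C) / k = ln(8.674 / 4.54) / 0.01565
  = ln(1.911) / 0.01565 = 0.6476 / 0.01565 = 41.38 h

41 h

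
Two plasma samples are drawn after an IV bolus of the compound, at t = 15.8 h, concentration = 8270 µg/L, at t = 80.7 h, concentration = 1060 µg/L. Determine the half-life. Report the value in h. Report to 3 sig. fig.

21.9 h

k = ln(C₁/C₂) / (t₂ − t₁) = ln(8270/1060) / (80.7 − 15.8)
  = 2.054 / 64.90 = 0.03165 h⁻¹
t½ = ln2 / k = 0.693147 / 0.03165 = 21.90 h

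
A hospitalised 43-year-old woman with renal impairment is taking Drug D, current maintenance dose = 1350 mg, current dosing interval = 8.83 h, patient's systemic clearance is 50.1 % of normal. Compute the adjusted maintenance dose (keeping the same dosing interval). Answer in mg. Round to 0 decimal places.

676 mg

To keep the same average steady-state level, dosing rate must scale with clearance.
CL ratio = 50.1 / 100 = 0.5010
New dose (same interval) = 1350 × 0.5010 = 676.4 mg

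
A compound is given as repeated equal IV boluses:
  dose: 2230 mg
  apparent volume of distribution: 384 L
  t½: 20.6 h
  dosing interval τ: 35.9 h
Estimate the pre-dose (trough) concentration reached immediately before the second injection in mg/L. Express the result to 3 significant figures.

1.74 mg/L

C₀ per dose = Dose / Vd = 2230 / 384 = 5.807 mg/L
k = ln2 / t½ = 0.693147 / 20.6 = 0.03365 h⁻¹
Fraction remaining after one interval: r = e^(−kτ) = e^(−0.03365 × 35.9) = 0.2988
Before dose 2, 1 dose has been given (aged 1τ).
C_trough = C₀ × r = 5.807 × 0.2988 = 1.735 mg/L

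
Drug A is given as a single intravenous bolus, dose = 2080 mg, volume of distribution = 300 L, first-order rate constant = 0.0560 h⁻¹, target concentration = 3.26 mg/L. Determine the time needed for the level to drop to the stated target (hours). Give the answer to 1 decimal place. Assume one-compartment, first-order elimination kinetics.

C₀ = Dose / Vd = 2080 / 300 = 6.933 mg/L
t = ln(C₀ / C) / k = ln(6.933 / 3.26) / 0.05600
  = ln(2.127) / 0.05600 = 0.7547 / 0.05600 = 13.48 h

13.5 h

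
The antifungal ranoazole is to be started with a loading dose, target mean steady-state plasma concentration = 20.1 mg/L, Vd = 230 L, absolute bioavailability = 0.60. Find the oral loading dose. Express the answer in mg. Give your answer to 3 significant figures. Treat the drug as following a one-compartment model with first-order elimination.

7710 mg

LD = Css × Vd / F = 20.1 × 230 / 0.60 = 7705 mg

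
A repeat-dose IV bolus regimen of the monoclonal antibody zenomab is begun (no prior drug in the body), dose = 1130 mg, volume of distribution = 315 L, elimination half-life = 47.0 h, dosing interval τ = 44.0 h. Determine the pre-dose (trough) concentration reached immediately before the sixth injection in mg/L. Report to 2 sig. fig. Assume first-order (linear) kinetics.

3.8 mg/L

C₀ per dose = Dose / Vd = 1130 / 315 = 3.587 mg/L
k = ln2 / t½ = 0.693147 / 47.0 = 0.01475 h⁻¹
Fraction remaining after one interval: r = e^(−kτ) = e^(−0.01475 × 44.0) = 0.5226
Before dose 6, 5 doses have been given (aged 1τ, 2τ, 3τ, 4τ, 5τ).
C_trough = C₀ × (r + r² + … + r^5) = C₀ × r(1−r^5)/(1−r)
        = 3.587 × 0.5226 × (1 − 0.03898) / (1 − 0.5226) = 3.774 mg/L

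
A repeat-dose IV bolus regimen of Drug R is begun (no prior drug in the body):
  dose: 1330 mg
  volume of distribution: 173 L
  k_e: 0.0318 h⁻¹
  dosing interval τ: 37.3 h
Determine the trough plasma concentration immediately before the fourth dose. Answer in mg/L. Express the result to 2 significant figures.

C₀ per dose = Dose / Vd = 1330 / 173 = 7.688 mg/L
Fraction remaining after one interval: r = e^(−kτ) = e^(−0.03180 × 37.3) = 0.3054
Before dose 4, 3 doses have been given (aged 1τ, 2τ, 3τ).
C_trough = C₀ × (r + r² + … + r^3) = C₀ × r(1−r^3)/(1−r)
        = 7.688 × 0.3054 × (1 − 0.02848) / (1 − 0.3054) = 3.284 mg/L

3.3 mg/L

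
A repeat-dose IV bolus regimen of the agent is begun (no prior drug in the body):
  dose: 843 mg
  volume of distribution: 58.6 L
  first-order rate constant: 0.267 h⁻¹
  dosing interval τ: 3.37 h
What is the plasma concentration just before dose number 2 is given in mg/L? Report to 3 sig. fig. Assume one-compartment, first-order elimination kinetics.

5.85 mg/L

C₀ per dose = Dose / Vd = 843 / 58.6 = 14.39 mg/L
Fraction remaining after one interval: r = e^(−kτ) = e^(−0.2670 × 3.37) = 0.4067
Before dose 2, 1 dose has been given (aged 1τ).
C_trough = C₀ × r = 14.39 × 0.4067 = 5.852 mg/L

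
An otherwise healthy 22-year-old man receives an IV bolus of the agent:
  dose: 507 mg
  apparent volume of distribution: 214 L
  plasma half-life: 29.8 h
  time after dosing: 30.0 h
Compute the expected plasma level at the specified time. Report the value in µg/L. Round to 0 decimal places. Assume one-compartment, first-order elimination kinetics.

C₀ = Dose / Vd = 507.0 / 214 = 2.369 mg/L
k = ln2 / t½ = 0.693147 / 29.8 = 0.02326 h⁻¹
C = C₀ · e^(−k·t) = 2.369 × e^(−0.02326 × 30.0)
  = 2.369 × 0.4977 = 1.179 mg/L
Convert: 1.179 mg/L × 1000 = 1179 µg/L

1179 µg/L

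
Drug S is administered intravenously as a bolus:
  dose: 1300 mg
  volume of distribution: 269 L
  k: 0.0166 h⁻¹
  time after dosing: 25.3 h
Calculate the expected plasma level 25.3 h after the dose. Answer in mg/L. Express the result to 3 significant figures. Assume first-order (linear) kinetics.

3.18 mg/L

C₀ = Dose / Vd = 1300 / 269 = 4.833 mg/L
C = C₀ · e^(−k·t) = 4.833 × e^(−0.01660 × 25.3)
  = 4.833 × 0.6571 = 3.176 mg/L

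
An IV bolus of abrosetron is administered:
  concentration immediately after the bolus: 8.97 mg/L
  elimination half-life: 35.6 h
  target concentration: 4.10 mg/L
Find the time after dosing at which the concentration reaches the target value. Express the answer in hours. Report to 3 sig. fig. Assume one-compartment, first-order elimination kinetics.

k = ln2 / t½ = 0.693147 / 35.6 = 0.01947 h⁻¹
t = ln(C₀ / C) / k = ln(8.970 / 4.10) / 0.01947
  = ln(2.188) / 0.01947 = 0.7830 / 0.01947 = 40.22 h

40.2 h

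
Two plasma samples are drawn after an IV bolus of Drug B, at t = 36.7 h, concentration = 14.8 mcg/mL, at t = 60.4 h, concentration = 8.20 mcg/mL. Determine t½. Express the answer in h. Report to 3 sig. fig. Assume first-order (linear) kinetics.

k = ln(C₁/C₂) / (t₂ − t₁) = ln(14.8/8.20) / (60.4 − 36.7)
  = 0.5905 / 23.70 = 0.02492 h⁻¹
t½ = ln2 / k = 0.693147 / 0.02492 = 27.81 h

27.8 h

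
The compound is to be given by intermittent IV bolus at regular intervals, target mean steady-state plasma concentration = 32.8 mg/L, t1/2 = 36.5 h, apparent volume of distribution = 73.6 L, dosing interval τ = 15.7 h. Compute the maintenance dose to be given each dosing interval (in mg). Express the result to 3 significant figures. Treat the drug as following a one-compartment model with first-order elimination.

720 mg

k = ln2 / t½ = 0.693147 / 36.5 = 0.01899 h⁻¹
CL = k × Vd = 0.01899 × 73.6 = 1.398 L/h
At steady state, Dose/τ = Css × CL.
Dose = Css × CL × τ = 32.8 × 1.398 × 15.7 = 719.9 mg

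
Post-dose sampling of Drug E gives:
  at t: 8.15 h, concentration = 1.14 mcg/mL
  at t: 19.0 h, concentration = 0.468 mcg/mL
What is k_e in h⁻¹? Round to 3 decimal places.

k = ln(C₁/C₂) / (t₂ − t₁) = ln(1.14/0.468) / (19.0 − 8.15)
  = 0.8903 / 10.85 = 0.08206 h⁻¹

0.082 h⁻¹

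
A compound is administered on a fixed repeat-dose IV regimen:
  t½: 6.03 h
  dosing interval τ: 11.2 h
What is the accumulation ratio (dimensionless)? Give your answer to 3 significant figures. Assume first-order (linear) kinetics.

k = ln2 / t½ = 0.693147 / 6.03 = 0.1149 h⁻¹
e^(−kτ) = e^(−0.1149 × 11.2) = 0.2761
Accumulation ratio R = 1 / (1 − e^(−kτ)) = 1 / (1 − 0.2761) = 1.381

1.38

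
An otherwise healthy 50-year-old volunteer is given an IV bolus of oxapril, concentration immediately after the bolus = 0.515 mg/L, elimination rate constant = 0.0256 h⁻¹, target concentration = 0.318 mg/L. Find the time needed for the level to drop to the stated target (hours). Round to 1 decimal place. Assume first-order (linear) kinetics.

18.8 h

t = ln(C₀ / C) / k = ln(0.5150 / 0.318) / 0.02560
  = ln(1.619) / 0.02560 = 0.4818 / 0.02560 = 18.82 h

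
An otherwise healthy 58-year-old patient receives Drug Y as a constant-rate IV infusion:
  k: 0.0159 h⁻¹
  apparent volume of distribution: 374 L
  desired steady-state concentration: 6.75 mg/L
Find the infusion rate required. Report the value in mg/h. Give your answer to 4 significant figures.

CL = k × Vd = 0.01590 × 374 = 5.947 L/h
At steady state, infusion rate R₀ = Css × CL = 6.75 × 5.947 = 40.14 mg/h

40.14 mg/h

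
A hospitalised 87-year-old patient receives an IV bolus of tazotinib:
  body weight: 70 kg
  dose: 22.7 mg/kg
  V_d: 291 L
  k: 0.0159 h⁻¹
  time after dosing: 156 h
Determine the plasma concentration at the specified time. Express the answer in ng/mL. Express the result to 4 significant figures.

457.1 ng/mL

Total dose = 22.7 × 70 = 1589 mg
C₀ = Dose / Vd = 1589 / 291 = 5.460 mg/L
C = C₀ · e^(−k·t) = 5.460 × e^(−0.01590 × 156)
  = 5.460 × 0.08371 = 0.4571 mg/L
Convert: 0.4571 mg/L × 1000 = 457.1 ng/mL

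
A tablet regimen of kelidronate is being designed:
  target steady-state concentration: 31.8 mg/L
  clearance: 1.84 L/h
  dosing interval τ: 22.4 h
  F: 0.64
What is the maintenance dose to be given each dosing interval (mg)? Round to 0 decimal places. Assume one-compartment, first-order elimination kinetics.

At steady state, F × (Dose/τ) = Css × CL.
Dose = Css × CL × τ / F = 31.8 × 1.840 × 22.4 / 0.64 = 2048 mg

2048 mg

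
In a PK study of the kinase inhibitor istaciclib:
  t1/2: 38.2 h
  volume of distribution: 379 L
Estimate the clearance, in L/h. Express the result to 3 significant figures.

k = ln2 / t½ = 0.693147 / 38.2 = 0.01815 h⁻¹
CL = k × Vd = 0.01815 × 379 = 6.879 L/h

6.88 L/h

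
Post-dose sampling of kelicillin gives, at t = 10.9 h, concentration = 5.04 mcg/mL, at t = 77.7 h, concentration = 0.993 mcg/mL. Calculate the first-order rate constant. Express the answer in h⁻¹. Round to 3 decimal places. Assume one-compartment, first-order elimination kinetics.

0.024 h⁻¹

k = ln(C₁/C₂) / (t₂ − t₁) = ln(5.04/0.993) / (77.7 − 10.9)
  = 1.624 / 66.80 = 0.02431 h⁻¹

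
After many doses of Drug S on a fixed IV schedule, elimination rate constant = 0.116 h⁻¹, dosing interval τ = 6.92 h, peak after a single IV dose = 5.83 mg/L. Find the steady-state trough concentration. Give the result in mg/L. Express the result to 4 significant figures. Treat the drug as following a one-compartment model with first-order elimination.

4.734 mg/L

e^(−kτ) = e^(−0.1160 × 6.92) = 0.4481
Accumulation ratio R = 1 / (1 − e^(−kτ)) = 1 / (1 − 0.4481) = 1.812
Steady-state trough = C₀ × R × e^(−kτ) = 5.83 × 1.812 × 0.4481 = 4.734 mg/L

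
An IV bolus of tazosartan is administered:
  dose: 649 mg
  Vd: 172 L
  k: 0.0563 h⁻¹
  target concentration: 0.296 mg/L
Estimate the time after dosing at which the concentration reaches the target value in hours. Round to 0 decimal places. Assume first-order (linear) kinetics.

45 h

C₀ = Dose / Vd = 649.0 / 172 = 3.773 mg/L
t = ln(C₀ / C) / k = ln(3.773 / 0.296) / 0.05630
  = ln(12.75) / 0.05630 = 2.546 / 0.05630 = 45.22 h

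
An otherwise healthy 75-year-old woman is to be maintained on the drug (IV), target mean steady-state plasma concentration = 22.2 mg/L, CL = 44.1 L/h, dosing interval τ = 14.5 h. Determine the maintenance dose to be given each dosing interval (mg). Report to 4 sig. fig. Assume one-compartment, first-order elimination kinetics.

14200 mg

At steady state, Dose/τ = Css × CL.
Dose = Css × CL × τ = 22.2 × 44.10 × 14.5 = 14200 mg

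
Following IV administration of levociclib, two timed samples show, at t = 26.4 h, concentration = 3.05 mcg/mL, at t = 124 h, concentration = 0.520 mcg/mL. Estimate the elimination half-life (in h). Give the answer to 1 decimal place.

38.2 h

k = ln(C₁/C₂) / (t₂ − t₁) = ln(3.05/0.520) / (124 − 26.4)
  = 1.769 / 97.60 = 0.01813 h⁻¹
t½ = ln2 / k = 0.693147 / 0.01813 = 38.23 h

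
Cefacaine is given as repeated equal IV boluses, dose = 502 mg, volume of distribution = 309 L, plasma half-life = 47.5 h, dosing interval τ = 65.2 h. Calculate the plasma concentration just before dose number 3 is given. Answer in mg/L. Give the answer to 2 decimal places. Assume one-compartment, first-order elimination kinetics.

C₀ per dose = Dose / Vd = 502 / 309 = 1.625 mg/L
k = ln2 / t½ = 0.693147 / 47.5 = 0.01459 h⁻¹
Fraction remaining after one interval: r = e^(−kτ) = e^(−0.01459 × 65.2) = 0.3863
Before dose 3, 2 doses have been given (aged 1τ, 2τ).
C_trough = C₀ × (r + r²) = 1.625 × (0.3863 + 0.1492) = 0.8702 mg/L

0.87 mg/L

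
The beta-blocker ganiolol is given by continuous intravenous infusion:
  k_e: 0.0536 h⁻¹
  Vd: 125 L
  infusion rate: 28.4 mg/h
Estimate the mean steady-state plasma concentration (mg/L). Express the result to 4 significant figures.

4.239 mg/L

CL = k × Vd = 0.05360 × 125 = 6.700 L/h
At steady state Css = R₀ / CL = 28.4 / 6.700 = 4.239 mg/L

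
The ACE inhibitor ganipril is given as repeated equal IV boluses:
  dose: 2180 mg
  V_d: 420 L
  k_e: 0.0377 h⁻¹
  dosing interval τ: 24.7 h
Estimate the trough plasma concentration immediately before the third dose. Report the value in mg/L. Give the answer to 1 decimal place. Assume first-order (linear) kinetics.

C₀ per dose = Dose / Vd = 2180 / 420 = 5.190 mg/L
Fraction remaining after one interval: r = e^(−kτ) = e^(−0.03770 × 24.7) = 0.3941
Before dose 3, 2 doses have been given (aged 1τ, 2τ).
C_trough = C₀ × (r + r²) = 5.190 × (0.3941 + 0.1553) = 2.851 mg/L

2.9 mg/L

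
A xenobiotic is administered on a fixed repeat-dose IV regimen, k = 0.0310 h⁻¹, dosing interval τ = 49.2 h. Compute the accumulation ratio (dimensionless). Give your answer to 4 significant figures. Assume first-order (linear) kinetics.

1.278

e^(−kτ) = e^(−0.03100 × 49.2) = 0.2176
Accumulation ratio R = 1 / (1 − e^(−kτ)) = 1 / (1 − 0.2176) = 1.278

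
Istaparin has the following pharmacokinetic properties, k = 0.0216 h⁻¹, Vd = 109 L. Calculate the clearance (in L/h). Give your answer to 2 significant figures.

2.4 L/h

CL = k × Vd = 0.0216 × 109 = 2.354 L/h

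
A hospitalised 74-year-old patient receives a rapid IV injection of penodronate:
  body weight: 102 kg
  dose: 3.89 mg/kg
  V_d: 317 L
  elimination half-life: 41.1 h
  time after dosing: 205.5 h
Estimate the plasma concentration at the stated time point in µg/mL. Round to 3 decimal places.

Total dose = 3.89 × 102 = 396.8 mg
C₀ = Dose / Vd = 396.8 / 317 = 1.252 mg/L
k = ln2 / t½ = 0.693147 / 41.1 = 0.01686 h⁻¹
t / t½ = 205.5 / 41.1 = 5 half-lives
C = C₀ × (1/2)^5 = 1.252 × 0.03125 = 0.03913 mg/L
(0.03913 mg/L = 0.03913 µg/mL)

0.039 µg/mL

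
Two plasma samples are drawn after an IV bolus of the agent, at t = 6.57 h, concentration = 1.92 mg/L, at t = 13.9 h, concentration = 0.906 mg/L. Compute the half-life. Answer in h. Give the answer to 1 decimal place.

6.8 h

k = ln(C₁/C₂) / (t₂ − t₁) = ln(1.92/0.906) / (13.9 − 6.57)
  = 0.7510 / 7.330 = 0.1025 h⁻¹
t½ = ln2 / k = 0.693147 / 0.1025 = 6.762 h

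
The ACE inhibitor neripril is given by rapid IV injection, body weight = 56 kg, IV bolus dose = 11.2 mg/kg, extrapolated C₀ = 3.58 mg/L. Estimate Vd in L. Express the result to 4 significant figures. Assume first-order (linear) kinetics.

175.2 L

Dose = 11.2 × 56 = 627.2 mg
Vd = Dose / C₀ = 627.2 / 3.58 = 175.2 L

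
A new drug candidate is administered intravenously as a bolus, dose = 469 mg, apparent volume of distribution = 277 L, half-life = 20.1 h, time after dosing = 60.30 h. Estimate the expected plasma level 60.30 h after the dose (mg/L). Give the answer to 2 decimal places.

C₀ = Dose / Vd = 469.0 / 277 = 1.693 mg/L
k = ln2 / t½ = 0.693147 / 20.1 = 0.03448 h⁻¹
t / t½ = 60.30 / 20.1 = 3 half-lives
C = C₀ × (1/2)^3 = 1.693 × 0.1250 = 0.2116 mg/L

0.21 mg/L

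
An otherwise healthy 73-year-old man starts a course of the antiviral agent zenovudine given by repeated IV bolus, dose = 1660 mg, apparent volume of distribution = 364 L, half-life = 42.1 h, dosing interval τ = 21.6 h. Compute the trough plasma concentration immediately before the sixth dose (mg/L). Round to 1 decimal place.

C₀ per dose = Dose / Vd = 1660 / 364 = 4.560 mg/L
k = ln2 / t½ = 0.693147 / 42.1 = 0.01646 h⁻¹
Fraction remaining after one interval: r = e^(−kτ) = e^(−0.01646 × 21.6) = 0.7008
Before dose 6, 5 doses have been given (aged 1τ, 2τ, 3τ, 4τ, 5τ).
C_trough = C₀ × (r + r² + … + r^5) = C₀ × r(1−r^5)/(1−r)
        = 4.560 × 0.7008 × (1 − 0.1690) / (1 − 0.7008) = 8.876 mg/L

8.9 mg/L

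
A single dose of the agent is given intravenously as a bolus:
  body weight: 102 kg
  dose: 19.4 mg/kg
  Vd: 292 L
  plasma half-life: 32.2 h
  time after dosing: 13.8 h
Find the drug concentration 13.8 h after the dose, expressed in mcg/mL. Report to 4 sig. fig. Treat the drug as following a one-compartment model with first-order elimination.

5.035 mcg/mL

Total dose = 19.4 × 102 = 1979 mg
C₀ = Dose / Vd = 1979 / 292 = 6.777 mg/L
k = ln2 / t½ = 0.693147 / 32.2 = 0.02153 h⁻¹
C = C₀ · e^(−k·t) = 6.777 × e^(−0.02153 × 13.8)
  = 6.777 × 0.7430 = 5.035 mg/L
(5.035 mg/L = 5.035 mcg/mL)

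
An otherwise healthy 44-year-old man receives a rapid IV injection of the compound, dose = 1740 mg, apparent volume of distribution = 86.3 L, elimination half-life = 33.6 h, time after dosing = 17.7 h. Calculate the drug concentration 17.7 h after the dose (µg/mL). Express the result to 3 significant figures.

C₀ = Dose / Vd = 1740 / 86.3 = 20.16 mg/L
k = ln2 / t½ = 0.693147 / 33.6 = 0.02063 h⁻¹
C = C₀ · e^(−k·t) = 20.16 × e^(−0.02063 × 17.7)
  = 20.16 × 0.6941 = 13.99 mg/L
(13.99 mg/L = 13.99 µg/mL)

14.0 µg/mL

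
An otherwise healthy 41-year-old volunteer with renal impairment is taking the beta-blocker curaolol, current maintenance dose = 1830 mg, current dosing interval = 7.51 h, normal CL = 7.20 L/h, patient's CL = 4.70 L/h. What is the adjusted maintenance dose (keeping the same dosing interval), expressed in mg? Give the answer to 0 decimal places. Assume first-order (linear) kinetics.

To keep the same average steady-state level, dosing rate must scale with clearance.
CL ratio = 4.70 / 7.20 = 0.6528
New dose (same interval) = 1830 × 0.6528 = 1195 mg

1195 mg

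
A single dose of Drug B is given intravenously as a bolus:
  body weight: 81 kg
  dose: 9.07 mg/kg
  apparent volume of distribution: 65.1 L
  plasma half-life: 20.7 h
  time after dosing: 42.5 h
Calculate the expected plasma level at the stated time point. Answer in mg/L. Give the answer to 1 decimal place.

Total dose = 9.07 × 81 = 734.7 mg
C₀ = Dose / Vd = 734.7 / 65.1 = 11.29 mg/L
k = ln2 / t½ = 0.693147 / 20.7 = 0.03349 h⁻¹
C = C₀ · e^(−k·t) = 11.29 × e^(−0.03349 × 42.5)
  = 11.29 × 0.2409 = 2.720 mg/L

2.7 mg/L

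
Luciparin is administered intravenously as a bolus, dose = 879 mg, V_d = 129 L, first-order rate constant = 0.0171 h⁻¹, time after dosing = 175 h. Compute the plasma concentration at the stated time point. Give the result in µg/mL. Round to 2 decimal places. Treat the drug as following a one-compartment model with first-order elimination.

0.34 µg/mL

C₀ = Dose / Vd = 879.0 / 129 = 6.814 mg/L
C = C₀ · e^(−k·t) = 6.814 × e^(−0.01710 × 175)
  = 6.814 × 0.05016 = 0.3418 mg/L
(0.3418 mg/L = 0.3418 µg/mL)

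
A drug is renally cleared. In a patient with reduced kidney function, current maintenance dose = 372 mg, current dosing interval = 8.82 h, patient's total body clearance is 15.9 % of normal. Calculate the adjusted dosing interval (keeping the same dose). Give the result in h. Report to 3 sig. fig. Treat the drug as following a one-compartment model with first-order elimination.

To keep the same average steady-state level, dosing rate must scale with clearance.
CL ratio = 15.9 / 100 = 0.1590
New interval (same dose) = 8.82 / 0.1590 = 55.47 h

55.5 h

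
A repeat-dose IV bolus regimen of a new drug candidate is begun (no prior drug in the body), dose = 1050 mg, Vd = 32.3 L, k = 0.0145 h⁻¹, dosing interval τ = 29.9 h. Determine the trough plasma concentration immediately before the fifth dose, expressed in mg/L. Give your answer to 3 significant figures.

49.3 mg/L

C₀ per dose = Dose / Vd = 1050 / 32.3 = 32.51 mg/L
Fraction remaining after one interval: r = e^(−kτ) = e^(−0.01450 × 29.9) = 0.6482
Before dose 5, 4 doses have been given (aged 1τ, 2τ, 3τ, 4τ).
C_trough = C₀ × (r + r² + … + r^4) = C₀ × r(1−r^4)/(1−r)
        = 32.51 × 0.6482 × (1 − 0.1765) / (1 − 0.6482) = 49.33 mg/L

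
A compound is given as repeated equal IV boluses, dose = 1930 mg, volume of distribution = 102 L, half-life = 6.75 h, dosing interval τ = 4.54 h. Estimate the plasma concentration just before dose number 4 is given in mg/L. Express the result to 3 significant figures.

24.0 mg/L

C₀ per dose = Dose / Vd = 1930 / 102 = 18.92 mg/L
k = ln2 / t½ = 0.693147 / 6.75 = 0.1027 h⁻¹
Fraction remaining after one interval: r = e^(−kτ) = e^(−0.1027 × 4.54) = 0.6273
Before dose 4, 3 doses have been given (aged 1τ, 2τ, 3τ).
C_trough = C₀ × (r + r² + … + r^3) = C₀ × r(1−r^3)/(1−r)
        = 18.92 × 0.6273 × (1 − 0.2468) / (1 − 0.6273) = 23.99 mg/L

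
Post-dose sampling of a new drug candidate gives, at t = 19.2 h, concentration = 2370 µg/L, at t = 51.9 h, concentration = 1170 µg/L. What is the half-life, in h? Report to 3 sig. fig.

k = ln(C₁/C₂) / (t₂ − t₁) = ln(2370/1170) / (51.9 − 19.2)
  = 0.7059 / 32.70 = 0.02159 h⁻¹
t½ = ln2 / k = 0.693147 / 0.02159 = 32.11 h

32.1 h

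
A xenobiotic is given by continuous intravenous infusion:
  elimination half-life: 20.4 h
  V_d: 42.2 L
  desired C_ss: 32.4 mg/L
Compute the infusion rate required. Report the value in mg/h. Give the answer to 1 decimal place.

46.5 mg/h

k = ln2 / t½ = 0.693147 / 20.4 = 0.03398 h⁻¹
CL = k × Vd = 0.03398 × 42.2 = 1.434 L/h
At steady state, infusion rate R₀ = Css × CL = 32.4 × 1.434 = 46.46 mg/h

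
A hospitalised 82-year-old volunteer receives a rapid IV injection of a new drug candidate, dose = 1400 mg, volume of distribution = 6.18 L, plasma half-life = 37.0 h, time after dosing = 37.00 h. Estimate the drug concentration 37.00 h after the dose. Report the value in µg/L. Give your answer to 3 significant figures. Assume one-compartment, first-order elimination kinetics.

113000 µg/L

C₀ = Dose / Vd = 1400 / 6.18 = 226.5 mg/L
k = ln2 / t½ = 0.693147 / 37.0 = 0.01873 h⁻¹
t / t½ = 37.00 / 37.0 = 1 half-lives
C = C₀ × (1/2)^1 = 226.5 × 0.5000 = 113.3 mg/L
Convert: 113.3 mg/L × 1000 = 113300 µg/L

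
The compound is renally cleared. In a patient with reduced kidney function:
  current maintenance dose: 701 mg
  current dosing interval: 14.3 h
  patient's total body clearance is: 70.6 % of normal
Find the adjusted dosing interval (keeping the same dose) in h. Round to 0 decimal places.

To keep the same average steady-state level, dosing rate must scale with clearance.
CL ratio = 70.6 / 100 = 0.7060
New interval (same dose) = 14.3 / 0.7060 = 20.25 h

20 h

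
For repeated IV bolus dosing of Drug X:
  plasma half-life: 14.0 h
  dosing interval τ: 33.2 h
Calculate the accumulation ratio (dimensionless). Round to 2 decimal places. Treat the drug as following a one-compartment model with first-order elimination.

k = ln2 / t½ = 0.693147 / 14.0 = 0.04951 h⁻¹
e^(−kτ) = e^(−0.04951 × 33.2) = 0.1933
Accumulation ratio R = 1 / (1 − e^(−kτ)) = 1 / (1 − 0.1933) = 1.240

1.24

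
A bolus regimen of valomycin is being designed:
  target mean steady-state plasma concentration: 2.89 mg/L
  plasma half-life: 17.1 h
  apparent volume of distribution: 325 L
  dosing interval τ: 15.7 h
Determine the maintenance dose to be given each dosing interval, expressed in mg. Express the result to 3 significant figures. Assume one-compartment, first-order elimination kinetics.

598 mg

k = ln2 / t½ = 0.693147 / 17.1 = 0.04053 h⁻¹
CL = k × Vd = 0.04053 × 325 = 13.17 L/h
At steady state, Dose/τ = Css × CL.
Dose = Css × CL × τ = 2.89 × 13.17 × 15.7 = 597.6 mg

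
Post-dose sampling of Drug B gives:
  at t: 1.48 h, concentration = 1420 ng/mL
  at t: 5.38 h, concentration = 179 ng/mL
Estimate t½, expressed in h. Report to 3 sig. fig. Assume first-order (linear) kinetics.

k = ln(C₁/C₂) / (t₂ − t₁) = ln(1420/179) / (5.38 − 1.48)
  = 2.071 / 3.900 = 0.5310 h⁻¹
t½ = ln2 / k = 0.693147 / 0.5310 = 1.305 h

1.31 h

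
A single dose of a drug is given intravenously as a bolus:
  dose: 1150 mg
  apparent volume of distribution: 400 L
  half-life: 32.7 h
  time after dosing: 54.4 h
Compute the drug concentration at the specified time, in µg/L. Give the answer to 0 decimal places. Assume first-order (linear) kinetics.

C₀ = Dose / Vd = 1150 / 400 = 2.875 mg/L
k = ln2 / t½ = 0.693147 / 32.7 = 0.02120 h⁻¹
C = C₀ · e^(−k·t) = 2.875 × e^(−0.02120 × 54.4)
  = 2.875 × 0.3156 = 0.9074 mg/L
Convert: 0.9074 mg/L × 1000 = 907.4 µg/L

907 µg/L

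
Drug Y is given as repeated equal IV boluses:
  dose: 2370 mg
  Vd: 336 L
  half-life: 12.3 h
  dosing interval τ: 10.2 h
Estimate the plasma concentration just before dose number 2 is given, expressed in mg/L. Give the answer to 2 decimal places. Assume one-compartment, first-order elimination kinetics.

C₀ per dose = Dose / Vd = 2370 / 336 = 7.054 mg/L
k = ln2 / t½ = 0.693147 / 12.3 = 0.05635 h⁻¹
Fraction remaining after one interval: r = e^(−kτ) = e^(−0.05635 × 10.2) = 0.5628
Before dose 2, 1 dose has been given (aged 1τ).
C_trough = C₀ × r = 7.054 × 0.5628 = 3.970 mg/L

3.97 mg/L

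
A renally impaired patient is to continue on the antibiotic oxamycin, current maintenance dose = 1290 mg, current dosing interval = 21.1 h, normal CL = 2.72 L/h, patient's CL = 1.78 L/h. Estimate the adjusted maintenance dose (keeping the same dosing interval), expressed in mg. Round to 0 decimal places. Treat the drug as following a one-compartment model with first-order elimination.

844 mg

To keep the same average steady-state level, dosing rate must scale with clearance.
CL ratio = 1.78 / 2.72 = 0.6544
New dose (same interval) = 1290 × 0.6544 = 844.2 mg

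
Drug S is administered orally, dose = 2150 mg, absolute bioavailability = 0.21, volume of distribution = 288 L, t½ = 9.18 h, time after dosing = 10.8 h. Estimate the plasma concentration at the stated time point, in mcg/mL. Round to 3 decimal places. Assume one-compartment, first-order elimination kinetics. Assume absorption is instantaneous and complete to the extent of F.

Amount reaching circulation = F × Dose = 0.21 × 2150 = 451.5 mg
C₀ = F·Dose / Vd = 451.5 / 288 = 1.568 mg/L
k = ln2 / t½ = 0.693147 / 9.18 = 0.07551 h⁻¹
C = C₀ · e^(−k·t) = 1.568 × e^(−0.07551 × 10.8)
  = 1.568 × 0.4424 = 0.6937 mg/L
(0.6937 mg/L = 0.6937 mcg/mL)

0.694 mcg/mL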